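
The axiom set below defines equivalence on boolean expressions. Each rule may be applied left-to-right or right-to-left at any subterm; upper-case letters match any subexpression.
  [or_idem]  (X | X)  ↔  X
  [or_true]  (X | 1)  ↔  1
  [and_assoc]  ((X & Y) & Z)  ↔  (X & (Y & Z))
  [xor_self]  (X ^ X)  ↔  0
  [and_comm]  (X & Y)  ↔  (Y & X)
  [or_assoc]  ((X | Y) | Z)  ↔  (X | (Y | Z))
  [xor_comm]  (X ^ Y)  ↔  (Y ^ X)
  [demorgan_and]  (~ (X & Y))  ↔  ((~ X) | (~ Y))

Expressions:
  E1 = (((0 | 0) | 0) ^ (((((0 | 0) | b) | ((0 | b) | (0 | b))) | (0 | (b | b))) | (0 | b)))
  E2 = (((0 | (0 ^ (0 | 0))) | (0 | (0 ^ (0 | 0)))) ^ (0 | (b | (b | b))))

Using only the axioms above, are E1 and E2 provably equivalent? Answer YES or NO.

YES

1. [or_assoc →] (((((0 | 0) | b) | ((0 | b) | (0 | b))) | (0 | (b | b))) | (0 | b))  →  ((((0 | 0) | b) | ((0 | b) | (0 | b))) | ((0 | (b | b)) | (0 | b)));  E1 = (((0 | 0) | 0) ^ ((((0 | 0) | b) | ((0 | b) | (0 | b))) | ((0 | (b | b)) | (0 | b))))
2. [or_idem →] (b | b)  →  b;  E1 = (((0 | 0) | 0) ^ ((((0 | 0) | b) | ((0 | b) | (0 | b))) | ((0 | b) | (0 | b))))
3. [or_assoc →] ((((0 | 0) | b) | ((0 | b) | (0 | b))) | ((0 | b) | (0 | b)))  →  (((0 | 0) | b) | (((0 | b) | (0 | b)) | ((0 | b) | (0 | b))));  E1 = (((0 | 0) | 0) ^ (((0 | 0) | b) | (((0 | b) | (0 | b)) | ((0 | b) | (0 | b)))))
4. [or_idem →] (0 | 0)  →  0;  E1 = ((0 | 0) ^ (((0 | 0) | b) | (((0 | b) | (0 | b)) | ((0 | b) | (0 | b)))))
5. [or_idem →] (((0 | b) | (0 | b)) | ((0 | b) | (0 | b)))  →  ((0 | b) | (0 | b));  E1 = ((0 | 0) ^ (((0 | 0) | b) | ((0 | b) | (0 | b))))
6. [or_idem →] ((0 | b) | (0 | b))  →  (0 | b);  E1 = ((0 | 0) ^ (((0 | 0) | b) | (0 | b)))
7. [or_idem →] (0 | 0)  →  0;  E1 = ((0 | 0) ^ ((0 | b) | (0 | b)))
8. [or_idem →] ((0 | b) | (0 | b))  →  (0 | b);  E1 = ((0 | 0) ^ (0 | b))
9. [or_idem ←] b  →  (b | b);  E1 = ((0 | 0) ^ (0 | (b | b)))
10. [xor_self ←] 0  →  (0 ^ 0);  E1 = ((0 | (0 ^ 0)) ^ (0 | (b | b)))
11. [or_idem ←] b  →  (b | b);  E1 = ((0 | (0 ^ 0)) ^ (0 | (b | (b | b))))
12. [or_idem ←] 0  →  (0 | 0);  E1 = ((0 | (0 ^ (0 | 0))) ^ (0 | (b | (b | b))))
13. [or_idem ←] (0 | (0 ^ (0 | 0)))  →  ((0 | (0 ^ (0 | 0))) | (0 | (0 ^ (0 | 0))));  this is E2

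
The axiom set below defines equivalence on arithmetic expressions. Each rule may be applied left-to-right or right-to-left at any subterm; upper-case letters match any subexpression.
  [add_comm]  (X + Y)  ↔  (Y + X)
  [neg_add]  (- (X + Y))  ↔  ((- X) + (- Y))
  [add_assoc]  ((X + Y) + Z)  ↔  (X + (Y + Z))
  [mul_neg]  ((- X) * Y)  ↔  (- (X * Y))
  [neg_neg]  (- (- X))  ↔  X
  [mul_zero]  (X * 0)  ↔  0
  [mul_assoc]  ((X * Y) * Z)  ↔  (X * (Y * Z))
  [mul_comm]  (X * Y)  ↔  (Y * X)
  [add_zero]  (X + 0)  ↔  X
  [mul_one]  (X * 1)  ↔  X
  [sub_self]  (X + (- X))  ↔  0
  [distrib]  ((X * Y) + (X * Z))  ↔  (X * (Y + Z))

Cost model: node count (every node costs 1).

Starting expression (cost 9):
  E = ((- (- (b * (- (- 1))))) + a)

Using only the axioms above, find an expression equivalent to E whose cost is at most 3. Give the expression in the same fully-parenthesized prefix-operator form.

(1) (- (- 1))  =[neg_neg →]=  1    ⊢ ((- (- (b * 1))) + a)
(2) (b * 1)  =[mul_one →]=  b    ⊢ ((- (- b)) + a)
(3) (- (- b))  =[neg_neg →]=  b    ⊢ cost 3, within 3

(b + a)   [cost 3]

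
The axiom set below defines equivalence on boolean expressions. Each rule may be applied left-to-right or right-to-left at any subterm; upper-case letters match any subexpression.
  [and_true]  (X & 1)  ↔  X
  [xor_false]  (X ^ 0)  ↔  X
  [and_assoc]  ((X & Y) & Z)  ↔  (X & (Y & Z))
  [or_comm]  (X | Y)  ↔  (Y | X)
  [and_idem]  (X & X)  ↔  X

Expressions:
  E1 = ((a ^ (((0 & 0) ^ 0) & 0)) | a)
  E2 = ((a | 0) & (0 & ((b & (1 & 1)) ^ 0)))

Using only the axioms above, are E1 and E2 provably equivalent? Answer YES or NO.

NO

The axioms are sound identities: if E1 ↔* E2 then E1 and E2 evaluate identically under any assignment.
Under a=1, b=0: E1 evaluates to 1, E2 to 0. Distinct ⇒ no rewrite sequence connects them.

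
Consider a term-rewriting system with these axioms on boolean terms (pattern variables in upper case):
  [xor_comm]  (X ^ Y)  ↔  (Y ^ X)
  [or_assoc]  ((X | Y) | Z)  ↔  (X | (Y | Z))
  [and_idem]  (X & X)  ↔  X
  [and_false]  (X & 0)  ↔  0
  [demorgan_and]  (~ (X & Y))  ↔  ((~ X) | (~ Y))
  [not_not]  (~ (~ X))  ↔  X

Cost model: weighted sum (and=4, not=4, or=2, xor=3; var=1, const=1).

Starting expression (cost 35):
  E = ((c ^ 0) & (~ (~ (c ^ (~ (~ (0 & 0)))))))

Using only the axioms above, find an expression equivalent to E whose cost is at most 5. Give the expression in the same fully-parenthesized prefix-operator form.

step 1: not_not (→) rewrites (~ (~ (0 & 0))) into (0 & 0), now ((c ^ 0) & (~ (~ (c ^ (0 & 0)))))
step 2: and_idem (→) rewrites (0 & 0) into 0, now ((c ^ 0) & (~ (~ (c ^ 0))))
step 3: not_not (→) rewrites (~ (~ (c ^ 0))) into (c ^ 0), now ((c ^ 0) & (c ^ 0))
step 4: and_idem (→) rewrites ((c ^ 0) & (c ^ 0)) into (c ^ 0), reaching cost 5 (bound 5)

(c ^ 0)   [cost 5]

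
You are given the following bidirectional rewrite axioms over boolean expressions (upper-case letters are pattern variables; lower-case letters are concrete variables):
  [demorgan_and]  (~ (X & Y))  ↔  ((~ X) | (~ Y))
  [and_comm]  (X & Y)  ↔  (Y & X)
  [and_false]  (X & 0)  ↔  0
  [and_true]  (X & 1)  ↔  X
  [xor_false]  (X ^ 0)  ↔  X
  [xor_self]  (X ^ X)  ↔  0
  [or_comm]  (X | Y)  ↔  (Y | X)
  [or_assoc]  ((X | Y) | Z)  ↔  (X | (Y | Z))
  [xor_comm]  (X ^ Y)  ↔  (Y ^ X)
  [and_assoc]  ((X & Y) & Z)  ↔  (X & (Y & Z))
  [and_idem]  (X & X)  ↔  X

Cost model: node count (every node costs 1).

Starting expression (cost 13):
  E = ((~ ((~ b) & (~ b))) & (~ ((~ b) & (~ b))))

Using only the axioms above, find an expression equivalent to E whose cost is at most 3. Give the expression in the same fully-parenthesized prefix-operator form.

(~ (~ b))   [cost 3]

(1) ((~ b) & (~ b))  =[and_idem →]=  (~ b)    ⊢ ((~ ((~ b) & (~ b))) & (~ (~ b)))
(2) ((~ b) & (~ b))  =[and_idem →]=  (~ b)    ⊢ ((~ (~ b)) & (~ (~ b)))
(3) ((~ (~ b)) & (~ (~ b)))  =[and_idem →]=  (~ (~ b))    ⊢ cost 3, within 3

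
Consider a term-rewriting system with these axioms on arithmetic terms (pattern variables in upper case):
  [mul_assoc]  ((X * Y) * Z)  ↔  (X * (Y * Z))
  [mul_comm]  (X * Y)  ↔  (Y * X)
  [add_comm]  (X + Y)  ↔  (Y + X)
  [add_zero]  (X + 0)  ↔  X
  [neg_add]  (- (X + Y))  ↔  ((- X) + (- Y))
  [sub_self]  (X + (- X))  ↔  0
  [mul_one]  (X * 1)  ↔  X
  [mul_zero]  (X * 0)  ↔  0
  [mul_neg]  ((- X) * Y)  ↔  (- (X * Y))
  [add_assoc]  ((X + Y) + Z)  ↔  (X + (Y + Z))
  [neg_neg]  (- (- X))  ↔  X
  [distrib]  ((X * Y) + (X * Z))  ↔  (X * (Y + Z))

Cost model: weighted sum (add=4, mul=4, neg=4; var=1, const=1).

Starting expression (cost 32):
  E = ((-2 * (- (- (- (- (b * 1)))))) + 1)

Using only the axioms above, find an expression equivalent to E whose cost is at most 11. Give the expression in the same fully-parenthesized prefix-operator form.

step 1: neg_neg (→) rewrites (- (- (- (- (b * 1))))) into (- (- (b * 1))), now ((-2 * (- (- (b * 1)))) + 1)
step 2: mul_one (→) rewrites (b * 1) into b, now ((-2 * (- (- b))) + 1)
step 3: neg_neg (→) rewrites (- (- b)) into b, reaching cost 11 (bound 11)

((-2 * b) + 1)   [cost 11]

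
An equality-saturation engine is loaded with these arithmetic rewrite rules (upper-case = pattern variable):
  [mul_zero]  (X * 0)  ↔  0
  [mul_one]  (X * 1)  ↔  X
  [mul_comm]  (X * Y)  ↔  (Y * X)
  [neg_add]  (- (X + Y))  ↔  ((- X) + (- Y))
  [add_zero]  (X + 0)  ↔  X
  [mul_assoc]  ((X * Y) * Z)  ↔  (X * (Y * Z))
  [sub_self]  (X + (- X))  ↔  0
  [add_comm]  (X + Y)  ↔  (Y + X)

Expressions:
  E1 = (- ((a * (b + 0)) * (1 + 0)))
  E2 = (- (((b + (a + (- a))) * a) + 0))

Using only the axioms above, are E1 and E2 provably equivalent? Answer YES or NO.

(1) (1 + 0)  =[add_zero →]=  1    ⊢ (- ((a * (b + 0)) * 1))
(2) ((a * (b + 0)) * 1)  =[mul_one →]=  (a * (b + 0))    ⊢ (- (a * (b + 0)))
(3) (b + 0)  =[add_zero →]=  b    ⊢ (- (a * b))
(4) (a * b)  =[add_zero ←]=  ((a * b) + 0)    ⊢ (- ((a * b) + 0))
(5) b  =[add_zero ←]=  (b + 0)    ⊢ (- ((a * (b + 0)) + 0))
(6) (a * (b + 0))  =[mul_comm →]=  ((b + 0) * a)    ⊢ (- (((b + 0) * a) + 0))
(7) 0  =[sub_self ←]=  (a + (- a))    ⊢ E2

YES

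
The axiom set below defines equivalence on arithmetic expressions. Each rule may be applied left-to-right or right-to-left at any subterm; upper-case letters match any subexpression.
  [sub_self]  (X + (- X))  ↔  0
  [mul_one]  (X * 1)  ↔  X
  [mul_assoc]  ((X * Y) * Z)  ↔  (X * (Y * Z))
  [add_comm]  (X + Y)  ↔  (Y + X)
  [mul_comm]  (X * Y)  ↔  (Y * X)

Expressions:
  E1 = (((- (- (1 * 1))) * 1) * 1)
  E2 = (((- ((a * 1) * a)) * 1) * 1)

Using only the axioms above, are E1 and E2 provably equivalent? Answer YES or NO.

Every axiom is a valid identity, so a rewrite proof would force E1 and E2 to agree under every assignment.
At a=0: E1 = 1 but E2 = 0; they differ, so no derivation exists.

NO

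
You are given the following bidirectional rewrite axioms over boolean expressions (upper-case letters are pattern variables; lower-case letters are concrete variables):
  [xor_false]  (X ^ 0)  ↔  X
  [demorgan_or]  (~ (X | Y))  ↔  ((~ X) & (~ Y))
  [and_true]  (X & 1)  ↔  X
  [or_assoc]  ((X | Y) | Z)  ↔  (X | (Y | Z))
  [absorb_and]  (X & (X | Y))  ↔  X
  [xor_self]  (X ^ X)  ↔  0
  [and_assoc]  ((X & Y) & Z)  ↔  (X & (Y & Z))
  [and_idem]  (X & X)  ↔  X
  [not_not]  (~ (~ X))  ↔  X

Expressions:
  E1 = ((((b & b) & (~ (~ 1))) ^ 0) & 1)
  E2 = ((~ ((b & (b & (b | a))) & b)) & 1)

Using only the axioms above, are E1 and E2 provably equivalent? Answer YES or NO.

NO

Every axiom is a valid identity, so a rewrite proof would force E1 and E2 to agree under every assignment.
At a=0, b=0: E1 = 0 but E2 = 1; they differ, so no derivation exists.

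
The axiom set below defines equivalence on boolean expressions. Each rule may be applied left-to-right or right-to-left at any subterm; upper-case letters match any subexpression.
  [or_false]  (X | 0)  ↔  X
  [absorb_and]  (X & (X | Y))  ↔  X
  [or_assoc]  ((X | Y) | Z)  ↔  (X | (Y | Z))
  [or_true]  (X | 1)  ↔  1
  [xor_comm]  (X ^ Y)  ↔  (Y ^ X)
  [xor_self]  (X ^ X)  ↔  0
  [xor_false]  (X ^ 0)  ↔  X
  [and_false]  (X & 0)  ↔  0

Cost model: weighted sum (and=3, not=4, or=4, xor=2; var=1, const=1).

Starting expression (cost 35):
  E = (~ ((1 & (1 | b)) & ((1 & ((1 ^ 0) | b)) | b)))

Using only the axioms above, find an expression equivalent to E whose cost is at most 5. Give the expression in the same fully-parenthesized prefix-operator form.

(~ 1)   [cost 5]

(1) (1 ^ 0)  =[xor_false →]=  1    ⊢ (~ ((1 & (1 | b)) & ((1 & (1 | b)) | b)))
(2) ((1 & (1 | b)) & ((1 & (1 | b)) | b))  =[absorb_and →]=  (1 & (1 | b))    ⊢ (~ (1 & (1 | b)))
(3) (1 & (1 | b))  =[absorb_and →]=  1    ⊢ cost 5, within 5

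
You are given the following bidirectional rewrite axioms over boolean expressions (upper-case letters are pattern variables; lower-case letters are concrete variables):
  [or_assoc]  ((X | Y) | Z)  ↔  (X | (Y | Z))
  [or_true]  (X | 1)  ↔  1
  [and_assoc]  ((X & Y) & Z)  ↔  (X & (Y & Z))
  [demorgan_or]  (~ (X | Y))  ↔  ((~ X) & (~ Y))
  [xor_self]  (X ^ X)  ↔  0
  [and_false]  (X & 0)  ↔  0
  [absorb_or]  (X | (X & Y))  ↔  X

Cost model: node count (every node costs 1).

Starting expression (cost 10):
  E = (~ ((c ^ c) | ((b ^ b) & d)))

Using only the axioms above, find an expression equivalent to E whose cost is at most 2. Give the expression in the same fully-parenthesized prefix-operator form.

(~ 0)   [cost 2]

1. [xor_self →] (b ^ b)  →  0;  E = (~ ((c ^ c) | (0 & d)))
2. [xor_self →] (c ^ c)  →  0;  E = (~ (0 | (0 & d)))
3. [absorb_or →] (0 | (0 & d))  →  0;  cost 2 ≤ 2, done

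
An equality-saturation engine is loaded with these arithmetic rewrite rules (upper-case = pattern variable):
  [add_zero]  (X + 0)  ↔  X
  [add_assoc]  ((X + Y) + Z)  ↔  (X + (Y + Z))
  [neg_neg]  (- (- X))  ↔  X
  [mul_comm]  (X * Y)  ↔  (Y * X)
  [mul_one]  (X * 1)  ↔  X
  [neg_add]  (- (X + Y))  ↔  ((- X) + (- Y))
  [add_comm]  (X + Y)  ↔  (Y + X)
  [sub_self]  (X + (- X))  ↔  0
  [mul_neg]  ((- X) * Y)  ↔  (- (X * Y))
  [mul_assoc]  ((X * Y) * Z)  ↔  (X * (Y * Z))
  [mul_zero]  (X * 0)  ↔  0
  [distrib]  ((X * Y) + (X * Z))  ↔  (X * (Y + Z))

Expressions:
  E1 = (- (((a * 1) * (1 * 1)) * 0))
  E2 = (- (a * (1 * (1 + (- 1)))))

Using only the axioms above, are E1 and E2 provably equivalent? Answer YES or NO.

YES

1. [mul_one →] (1 * 1)  →  1;  E1 = (- (((a * 1) * 1) * 0))
2. [mul_one →] (a * 1)  →  a;  E1 = (- ((a * 1) * 0))
3. [mul_one →] (a * 1)  →  a;  E1 = (- (a * 0))
4. [mul_one ←] 0  →  (0 * 1);  E1 = (- (a * (0 * 1)))
5. [sub_self ←] 0  →  (1 + (- 1));  E1 = (- (a * ((1 + (- 1)) * 1)))
6. [mul_comm →] ((1 + (- 1)) * 1)  →  (1 * (1 + (- 1)));  this is E2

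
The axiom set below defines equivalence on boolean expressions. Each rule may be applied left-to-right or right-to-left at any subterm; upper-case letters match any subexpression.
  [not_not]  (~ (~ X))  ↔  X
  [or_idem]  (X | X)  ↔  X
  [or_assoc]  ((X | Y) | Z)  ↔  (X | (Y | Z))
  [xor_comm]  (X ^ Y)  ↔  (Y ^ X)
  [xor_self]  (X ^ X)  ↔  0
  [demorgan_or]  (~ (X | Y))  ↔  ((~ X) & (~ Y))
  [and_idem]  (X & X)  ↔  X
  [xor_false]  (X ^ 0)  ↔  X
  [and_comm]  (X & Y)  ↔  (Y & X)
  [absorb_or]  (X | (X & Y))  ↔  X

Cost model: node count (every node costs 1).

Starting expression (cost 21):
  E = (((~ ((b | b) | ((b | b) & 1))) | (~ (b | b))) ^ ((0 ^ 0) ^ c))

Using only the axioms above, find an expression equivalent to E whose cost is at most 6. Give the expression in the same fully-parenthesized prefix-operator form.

((~ b) ^ (0 ^ c))   [cost 6]

(1) ((b | b) | ((b | b) & 1))  =[absorb_or →]=  (b | b)    ⊢ (((~ (b | b)) | (~ (b | b))) ^ ((0 ^ 0) ^ c))
(2) (0 ^ 0)  =[xor_false →]=  0    ⊢ (((~ (b | b)) | (~ (b | b))) ^ (0 ^ c))
(3) ((~ (b | b)) | (~ (b | b)))  =[or_idem →]=  (~ (b | b))    ⊢ ((~ (b | b)) ^ (0 ^ c))
(4) (b | b)  =[or_idem →]=  b    ⊢ cost 6, within 6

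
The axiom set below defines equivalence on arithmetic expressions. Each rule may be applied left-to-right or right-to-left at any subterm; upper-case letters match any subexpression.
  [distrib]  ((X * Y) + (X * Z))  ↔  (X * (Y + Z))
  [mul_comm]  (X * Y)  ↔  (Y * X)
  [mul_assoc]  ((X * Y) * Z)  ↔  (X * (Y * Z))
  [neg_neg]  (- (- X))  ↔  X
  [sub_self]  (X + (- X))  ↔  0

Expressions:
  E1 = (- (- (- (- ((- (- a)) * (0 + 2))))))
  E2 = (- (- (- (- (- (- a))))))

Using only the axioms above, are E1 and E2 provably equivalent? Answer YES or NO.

All listed rules preserve value, hence provable equivalence implies equal values everywhere; look for a separating assignment.
a=1 gives E1 ↦ 2, E2 ↦ 1; values differ ⇒ not provably equivalent.

NO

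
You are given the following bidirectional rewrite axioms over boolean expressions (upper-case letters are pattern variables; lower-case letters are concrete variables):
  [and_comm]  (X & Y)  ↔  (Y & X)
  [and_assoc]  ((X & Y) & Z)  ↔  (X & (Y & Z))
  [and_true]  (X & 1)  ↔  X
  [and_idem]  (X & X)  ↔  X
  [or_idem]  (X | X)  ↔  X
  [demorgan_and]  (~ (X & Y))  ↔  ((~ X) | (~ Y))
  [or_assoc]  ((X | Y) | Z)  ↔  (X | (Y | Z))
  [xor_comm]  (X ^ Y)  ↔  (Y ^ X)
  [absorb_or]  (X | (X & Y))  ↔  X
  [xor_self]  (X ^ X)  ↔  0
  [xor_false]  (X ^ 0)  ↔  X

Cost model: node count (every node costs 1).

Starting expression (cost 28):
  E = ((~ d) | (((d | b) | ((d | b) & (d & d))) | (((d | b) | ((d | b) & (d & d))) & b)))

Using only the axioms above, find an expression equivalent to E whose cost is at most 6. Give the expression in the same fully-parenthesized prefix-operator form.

((~ d) | (d | b))   [cost 6]

step 1: absorb_or (→) rewrites (((d | b) | ((d | b) & (d & d))) | (((d | b) | ((d | b) & (d & d))) & b)) into ((d | b) | ((d | b) & (d & d))), now ((~ d) | ((d | b) | ((d | b) & (d & d))))
step 2: and_idem (→) rewrites (d & d) into d, now ((~ d) | ((d | b) | ((d | b) & d)))
step 3: absorb_or (→) rewrites ((d | b) | ((d | b) & d)) into (d | b), reaching cost 6 (bound 6)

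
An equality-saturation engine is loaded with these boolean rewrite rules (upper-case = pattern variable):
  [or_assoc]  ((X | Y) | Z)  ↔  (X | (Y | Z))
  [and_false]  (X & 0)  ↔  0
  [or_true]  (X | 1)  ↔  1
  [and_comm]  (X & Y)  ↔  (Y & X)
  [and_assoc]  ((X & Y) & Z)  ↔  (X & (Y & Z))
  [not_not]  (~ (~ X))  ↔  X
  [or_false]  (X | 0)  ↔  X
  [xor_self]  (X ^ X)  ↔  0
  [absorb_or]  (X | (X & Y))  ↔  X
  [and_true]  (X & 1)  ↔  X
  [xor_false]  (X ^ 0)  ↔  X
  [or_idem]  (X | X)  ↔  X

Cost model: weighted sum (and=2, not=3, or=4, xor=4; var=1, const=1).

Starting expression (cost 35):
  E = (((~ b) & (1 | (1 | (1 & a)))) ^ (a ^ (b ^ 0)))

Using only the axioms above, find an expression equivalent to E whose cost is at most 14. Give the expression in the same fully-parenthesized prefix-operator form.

step 1: absorb_or (→) rewrites (1 | (1 & a)) into 1, now (((~ b) & (1 | 1)) ^ (a ^ (b ^ 0)))
step 2: or_idem (→) rewrites (1 | 1) into 1, now (((~ b) & 1) ^ (a ^ (b ^ 0)))
step 3: and_true (→) rewrites ((~ b) & 1) into (~ b), now ((~ b) ^ (a ^ (b ^ 0)))
step 4: xor_false (→) rewrites (b ^ 0) into b, reaching cost 14 (bound 14)

((~ b) ^ (a ^ b))   [cost 14]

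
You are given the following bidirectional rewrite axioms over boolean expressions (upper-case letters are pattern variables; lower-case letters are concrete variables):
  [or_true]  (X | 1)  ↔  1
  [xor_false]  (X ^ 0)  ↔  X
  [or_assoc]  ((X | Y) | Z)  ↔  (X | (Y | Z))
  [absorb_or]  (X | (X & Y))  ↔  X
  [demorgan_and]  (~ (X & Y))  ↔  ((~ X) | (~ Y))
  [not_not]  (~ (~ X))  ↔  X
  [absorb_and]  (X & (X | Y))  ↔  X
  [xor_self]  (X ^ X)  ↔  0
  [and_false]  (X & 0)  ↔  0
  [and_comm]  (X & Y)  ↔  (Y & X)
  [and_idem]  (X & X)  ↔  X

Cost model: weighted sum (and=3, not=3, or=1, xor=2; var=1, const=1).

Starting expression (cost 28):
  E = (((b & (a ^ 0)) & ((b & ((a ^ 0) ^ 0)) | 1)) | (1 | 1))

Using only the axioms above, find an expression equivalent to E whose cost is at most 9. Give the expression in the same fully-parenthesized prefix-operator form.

((b & a) | (1 | 1))   [cost 9]

(1) ((a ^ 0) ^ 0)  =[xor_false →]=  (a ^ 0)    ⊢ (((b & (a ^ 0)) & ((b & (a ^ 0)) | 1)) | (1 | 1))
(2) ((b & (a ^ 0)) & ((b & (a ^ 0)) | 1))  =[absorb_and →]=  (b & (a ^ 0))    ⊢ ((b & (a ^ 0)) | (1 | 1))
(3) (a ^ 0)  =[xor_false →]=  a    ⊢ cost 9, within 9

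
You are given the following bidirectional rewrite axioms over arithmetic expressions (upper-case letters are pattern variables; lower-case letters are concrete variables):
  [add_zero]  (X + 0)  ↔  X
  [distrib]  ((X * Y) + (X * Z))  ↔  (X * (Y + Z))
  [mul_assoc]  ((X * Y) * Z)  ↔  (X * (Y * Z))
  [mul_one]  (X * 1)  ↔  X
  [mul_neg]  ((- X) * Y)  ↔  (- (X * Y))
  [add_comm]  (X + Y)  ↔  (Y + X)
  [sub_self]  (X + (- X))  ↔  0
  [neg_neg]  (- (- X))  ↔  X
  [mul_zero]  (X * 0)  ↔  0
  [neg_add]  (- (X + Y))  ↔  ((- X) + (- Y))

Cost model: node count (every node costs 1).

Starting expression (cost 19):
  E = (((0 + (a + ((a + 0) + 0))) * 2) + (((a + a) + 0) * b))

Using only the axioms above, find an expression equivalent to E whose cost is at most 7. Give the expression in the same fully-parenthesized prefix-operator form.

((a + a) * (2 + b))   [cost 7]

step 1: add_zero (→) rewrites (a + 0) into a, now (((0 + (a + (a + 0))) * 2) + (((a + a) + 0) * b))
step 2: add_zero (→) rewrites (a + 0) into a, now (((0 + (a + a)) * 2) + (((a + a) + 0) * b))
step 3: add_comm (→) rewrites (0 + (a + a)) into ((a + a) + 0), now ((((a + a) + 0) * 2) + (((a + a) + 0) * b))
step 4: distrib (→) rewrites ((((a + a) + 0) * 2) + (((a + a) + 0) * b)) into (((a + a) + 0) * (2 + b))
step 5: add_zero (→) rewrites ((a + a) + 0) into (a + a), reaching cost 7 (bound 7)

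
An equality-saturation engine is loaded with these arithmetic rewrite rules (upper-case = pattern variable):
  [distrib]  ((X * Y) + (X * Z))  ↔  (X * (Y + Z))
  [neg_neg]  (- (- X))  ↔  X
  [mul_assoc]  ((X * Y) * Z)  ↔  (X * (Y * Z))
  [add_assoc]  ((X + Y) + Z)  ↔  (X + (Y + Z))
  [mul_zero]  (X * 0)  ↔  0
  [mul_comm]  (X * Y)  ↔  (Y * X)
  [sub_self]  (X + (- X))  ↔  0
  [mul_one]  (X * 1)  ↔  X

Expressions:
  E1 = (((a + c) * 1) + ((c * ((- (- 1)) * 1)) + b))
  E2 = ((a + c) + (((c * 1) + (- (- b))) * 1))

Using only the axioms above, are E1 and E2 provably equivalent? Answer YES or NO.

step 1: mul_one (→) rewrites ((- (- 1)) * 1) into (- (- 1)), now (((a + c) * 1) + ((c * (- (- 1))) + b))
step 2: neg_neg (→) rewrites (- (- 1)) into 1, now (((a + c) * 1) + ((c * 1) + b))
step 3: mul_one (→) rewrites (c * 1) into c, now (((a + c) * 1) + (c + b))
step 4: mul_one (→) rewrites ((a + c) * 1) into (a + c), now ((a + c) + (c + b))
step 5: mul_one (←) rewrites c into (c * 1), now ((a + c) + ((c * 1) + b))
step 6: mul_one (←) rewrites ((c * 1) + b) into (((c * 1) + b) * 1), now ((a + c) + (((c * 1) + b) * 1))
step 7: neg_neg (←) rewrites b into (- (- b)), which is E2

YES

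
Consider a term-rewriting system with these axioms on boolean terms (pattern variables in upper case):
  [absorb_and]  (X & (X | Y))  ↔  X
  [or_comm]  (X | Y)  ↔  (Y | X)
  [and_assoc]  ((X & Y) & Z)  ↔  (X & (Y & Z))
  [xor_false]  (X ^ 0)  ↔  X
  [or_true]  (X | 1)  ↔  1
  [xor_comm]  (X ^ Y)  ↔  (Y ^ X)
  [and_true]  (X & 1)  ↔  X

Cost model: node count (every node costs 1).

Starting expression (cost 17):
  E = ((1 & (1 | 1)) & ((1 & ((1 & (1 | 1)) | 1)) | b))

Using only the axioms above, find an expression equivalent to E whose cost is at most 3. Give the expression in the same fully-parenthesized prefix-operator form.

(1 & 1)   [cost 3]

(1) (1 & (1 | 1))  =[absorb_and →]=  1    ⊢ ((1 & (1 | 1)) & ((1 & (1 | 1)) | b))
(2) ((1 & (1 | 1)) & ((1 & (1 | 1)) | b))  =[absorb_and →]=  (1 & (1 | 1))
(3) (1 | 1)  =[or_true →]=  1    ⊢ cost 3, within 3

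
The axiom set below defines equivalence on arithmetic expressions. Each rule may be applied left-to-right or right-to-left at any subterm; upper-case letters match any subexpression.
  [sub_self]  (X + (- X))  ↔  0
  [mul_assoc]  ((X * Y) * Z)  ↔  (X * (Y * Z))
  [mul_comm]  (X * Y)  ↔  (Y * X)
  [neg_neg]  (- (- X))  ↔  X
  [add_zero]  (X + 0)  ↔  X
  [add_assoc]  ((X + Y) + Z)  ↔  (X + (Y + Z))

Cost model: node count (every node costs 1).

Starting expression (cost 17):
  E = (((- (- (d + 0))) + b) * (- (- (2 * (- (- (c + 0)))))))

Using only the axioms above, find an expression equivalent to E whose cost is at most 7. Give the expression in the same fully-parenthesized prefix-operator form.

((d + b) * (2 * c))   [cost 7]

step 1: neg_neg (→) rewrites (- (- (2 * (- (- (c + 0)))))) into (2 * (- (- (c + 0)))), now (((- (- (d + 0))) + b) * (2 * (- (- (c + 0)))))
step 2: neg_neg (→) rewrites (- (- (d + 0))) into (d + 0), now (((d + 0) + b) * (2 * (- (- (c + 0)))))
step 3: add_zero (→) rewrites (d + 0) into d, now ((d + b) * (2 * (- (- (c + 0)))))
step 4: neg_neg (→) rewrites (- (- (c + 0))) into (c + 0), now ((d + b) * (2 * (c + 0)))
step 5: add_zero (→) rewrites (c + 0) into c, reaching cost 7 (bound 7)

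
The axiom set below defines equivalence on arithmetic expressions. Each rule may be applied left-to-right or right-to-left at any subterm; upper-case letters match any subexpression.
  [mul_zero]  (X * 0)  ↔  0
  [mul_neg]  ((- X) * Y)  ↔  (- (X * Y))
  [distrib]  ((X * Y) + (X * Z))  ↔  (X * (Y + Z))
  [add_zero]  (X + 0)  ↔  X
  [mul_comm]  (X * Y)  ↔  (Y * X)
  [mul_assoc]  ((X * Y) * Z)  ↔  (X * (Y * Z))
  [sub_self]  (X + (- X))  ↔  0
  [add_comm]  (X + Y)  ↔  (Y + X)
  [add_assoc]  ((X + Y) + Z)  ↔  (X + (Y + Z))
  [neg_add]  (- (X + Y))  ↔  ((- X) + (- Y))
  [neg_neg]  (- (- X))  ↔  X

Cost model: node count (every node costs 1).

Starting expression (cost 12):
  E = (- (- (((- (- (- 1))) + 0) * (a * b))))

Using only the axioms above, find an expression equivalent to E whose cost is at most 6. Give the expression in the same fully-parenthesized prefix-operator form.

((- 1) * (a * b))   [cost 6]

(1) (- (- (((- (- (- 1))) + 0) * (a * b))))  =[neg_neg →]=  (((- (- (- 1))) + 0) * (a * b))
(2) (- (- (- 1)))  =[neg_neg →]=  (- 1)    ⊢ (((- 1) + 0) * (a * b))
(3) ((- 1) + 0)  =[add_zero →]=  (- 1)    ⊢ cost 6, within 6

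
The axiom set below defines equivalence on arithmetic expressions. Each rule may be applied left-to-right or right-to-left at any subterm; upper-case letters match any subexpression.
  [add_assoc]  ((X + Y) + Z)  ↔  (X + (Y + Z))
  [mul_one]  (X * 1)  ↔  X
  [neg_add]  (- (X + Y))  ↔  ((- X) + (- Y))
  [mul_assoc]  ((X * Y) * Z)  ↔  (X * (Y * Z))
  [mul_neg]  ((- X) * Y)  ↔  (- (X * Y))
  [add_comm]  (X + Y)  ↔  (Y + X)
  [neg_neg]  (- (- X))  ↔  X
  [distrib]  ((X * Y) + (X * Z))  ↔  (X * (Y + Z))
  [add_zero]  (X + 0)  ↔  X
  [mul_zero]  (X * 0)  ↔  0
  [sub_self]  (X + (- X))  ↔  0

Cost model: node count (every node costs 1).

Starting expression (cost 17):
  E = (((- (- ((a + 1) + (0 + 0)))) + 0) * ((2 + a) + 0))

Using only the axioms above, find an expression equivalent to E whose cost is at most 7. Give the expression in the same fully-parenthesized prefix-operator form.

1. [neg_neg →] (- (- ((a + 1) + (0 + 0))))  →  ((a + 1) + (0 + 0));  E = ((((a + 1) + (0 + 0)) + 0) * ((2 + a) + 0))
2. [add_zero →] ((2 + a) + 0)  →  (2 + a);  E = ((((a + 1) + (0 + 0)) + 0) * (2 + a))
3. [add_zero →] (0 + 0)  →  0;  E = ((((a + 1) + 0) + 0) * (2 + a))
4. [add_zero →] (((a + 1) + 0) + 0)  →  ((a + 1) + 0);  E = (((a + 1) + 0) * (2 + a))
5. [add_zero →] ((a + 1) + 0)  →  (a + 1);  cost 7 ≤ 7, done

((a + 1) * (2 + a))   [cost 7]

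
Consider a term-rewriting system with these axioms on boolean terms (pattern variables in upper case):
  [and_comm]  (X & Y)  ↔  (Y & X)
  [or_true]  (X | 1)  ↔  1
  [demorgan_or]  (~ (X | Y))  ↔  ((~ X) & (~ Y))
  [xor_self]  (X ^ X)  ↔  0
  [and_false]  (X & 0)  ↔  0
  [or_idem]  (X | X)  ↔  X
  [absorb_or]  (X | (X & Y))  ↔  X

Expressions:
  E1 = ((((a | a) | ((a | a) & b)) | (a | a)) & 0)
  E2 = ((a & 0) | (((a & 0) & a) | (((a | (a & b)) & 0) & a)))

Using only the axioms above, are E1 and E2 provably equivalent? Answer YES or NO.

1. [absorb_or →] ((a | a) | ((a | a) & b))  →  (a | a);  E1 = (((a | a) | (a | a)) & 0)
2. [and_comm →] (((a | a) | (a | a)) & 0)  →  (0 & ((a | a) | (a | a)))
3. [or_idem →] (a | a)  →  a;  E1 = (0 & ((a | a) | a))
4. [or_idem →] (a | a)  →  a;  E1 = (0 & (a | a))
5. [and_comm →] (0 & (a | a))  →  ((a | a) & 0)
6. [or_idem →] (a | a)  →  a;  E1 = (a & 0)
7. [absorb_or ←] (a & 0)  →  ((a & 0) | ((a & 0) & a))
8. [or_idem ←] ((a & 0) & a)  →  (((a & 0) & a) | ((a & 0) & a));  E1 = ((a & 0) | (((a & 0) & a) | ((a & 0) & a)))
9. [absorb_or ←] a  →  (a | (a & b));  this is E2

YES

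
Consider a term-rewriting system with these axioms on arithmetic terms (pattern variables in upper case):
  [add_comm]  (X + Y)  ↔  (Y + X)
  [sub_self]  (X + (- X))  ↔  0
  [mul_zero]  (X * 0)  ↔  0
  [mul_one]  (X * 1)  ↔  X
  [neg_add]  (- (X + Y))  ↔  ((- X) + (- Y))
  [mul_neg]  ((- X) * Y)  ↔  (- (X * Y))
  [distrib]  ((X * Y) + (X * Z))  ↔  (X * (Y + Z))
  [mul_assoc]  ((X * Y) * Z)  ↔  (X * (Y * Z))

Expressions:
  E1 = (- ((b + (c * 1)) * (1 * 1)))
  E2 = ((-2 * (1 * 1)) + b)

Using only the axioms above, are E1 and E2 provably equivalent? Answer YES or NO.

NO

All listed rules preserve value, hence provable equivalence implies equal values everywhere; look for a separating assignment.
b=0, c=0 gives E1 ↦ 0, E2 ↦ -2; values differ ⇒ not provably equivalent.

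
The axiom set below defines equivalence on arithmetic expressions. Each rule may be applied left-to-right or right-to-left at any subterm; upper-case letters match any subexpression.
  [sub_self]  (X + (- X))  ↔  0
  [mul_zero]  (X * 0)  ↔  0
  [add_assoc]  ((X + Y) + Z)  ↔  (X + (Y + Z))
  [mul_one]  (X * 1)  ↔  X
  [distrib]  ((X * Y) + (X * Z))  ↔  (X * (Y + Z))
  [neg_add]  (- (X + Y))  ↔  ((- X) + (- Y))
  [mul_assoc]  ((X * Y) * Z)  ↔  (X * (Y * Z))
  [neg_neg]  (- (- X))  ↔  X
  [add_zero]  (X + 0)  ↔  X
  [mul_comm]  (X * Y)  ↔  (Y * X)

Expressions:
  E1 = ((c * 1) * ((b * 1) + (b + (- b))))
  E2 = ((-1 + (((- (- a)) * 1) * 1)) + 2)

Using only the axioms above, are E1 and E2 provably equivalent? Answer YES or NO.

Every axiom is a valid identity, so a rewrite proof would force E1 and E2 to agree under every assignment.
At a=0, b=0, c=0: E1 = 0 but E2 = 1; they differ, so no derivation exists.

NO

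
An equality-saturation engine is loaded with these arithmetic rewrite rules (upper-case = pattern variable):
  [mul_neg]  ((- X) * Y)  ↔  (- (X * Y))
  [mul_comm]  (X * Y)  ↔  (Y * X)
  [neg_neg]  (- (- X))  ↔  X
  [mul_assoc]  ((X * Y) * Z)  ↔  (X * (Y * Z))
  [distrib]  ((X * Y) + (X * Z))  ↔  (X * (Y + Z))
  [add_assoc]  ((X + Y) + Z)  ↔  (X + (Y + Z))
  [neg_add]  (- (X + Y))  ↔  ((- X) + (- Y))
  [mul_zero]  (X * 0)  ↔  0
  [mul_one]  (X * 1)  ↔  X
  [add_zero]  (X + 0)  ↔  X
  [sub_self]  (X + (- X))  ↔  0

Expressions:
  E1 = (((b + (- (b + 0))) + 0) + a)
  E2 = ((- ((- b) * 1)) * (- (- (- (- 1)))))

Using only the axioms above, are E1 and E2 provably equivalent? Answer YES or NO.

All listed rules preserve value, hence provable equivalence implies equal values everywhere; look for a separating assignment.
a=0, b=1 gives E1 ↦ 0, E2 ↦ 1; values differ ⇒ not provably equivalent.

NO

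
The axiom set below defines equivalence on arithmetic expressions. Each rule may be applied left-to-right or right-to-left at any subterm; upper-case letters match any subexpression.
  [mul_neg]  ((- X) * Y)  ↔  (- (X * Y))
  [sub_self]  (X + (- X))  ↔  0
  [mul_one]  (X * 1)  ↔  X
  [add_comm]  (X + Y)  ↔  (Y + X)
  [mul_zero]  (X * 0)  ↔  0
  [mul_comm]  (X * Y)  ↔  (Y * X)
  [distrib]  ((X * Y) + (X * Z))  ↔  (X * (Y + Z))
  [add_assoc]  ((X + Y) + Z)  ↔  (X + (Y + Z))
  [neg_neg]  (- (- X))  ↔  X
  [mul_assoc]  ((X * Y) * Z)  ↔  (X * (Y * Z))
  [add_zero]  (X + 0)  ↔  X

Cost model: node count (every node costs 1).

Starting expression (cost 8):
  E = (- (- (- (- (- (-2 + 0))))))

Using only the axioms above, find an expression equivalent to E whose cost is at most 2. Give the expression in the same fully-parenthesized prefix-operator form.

1. [neg_neg →] (- (- (- (-2 + 0))))  →  (- (-2 + 0));  E = (- (- (- (-2 + 0))))
2. [add_zero →] (-2 + 0)  →  -2;  E = (- (- (- -2)))
3. [neg_neg →] (- (- -2))  →  -2;  cost 2 ≤ 2, done

(- -2)   [cost 2]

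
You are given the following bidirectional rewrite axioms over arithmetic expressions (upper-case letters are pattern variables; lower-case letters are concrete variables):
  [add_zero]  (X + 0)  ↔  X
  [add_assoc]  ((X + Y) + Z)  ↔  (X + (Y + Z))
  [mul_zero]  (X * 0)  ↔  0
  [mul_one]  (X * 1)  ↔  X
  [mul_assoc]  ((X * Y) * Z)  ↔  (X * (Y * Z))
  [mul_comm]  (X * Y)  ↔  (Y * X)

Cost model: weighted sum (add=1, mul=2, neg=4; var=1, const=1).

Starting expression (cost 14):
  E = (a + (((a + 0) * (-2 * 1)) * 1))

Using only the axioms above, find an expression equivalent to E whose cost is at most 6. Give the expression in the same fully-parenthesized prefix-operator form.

step 1: mul_one (→) rewrites (((a + 0) * (-2 * 1)) * 1) into ((a + 0) * (-2 * 1)), now (a + ((a + 0) * (-2 * 1)))
step 2: add_zero (→) rewrites (a + 0) into a, now (a + (a * (-2 * 1)))
step 3: mul_one (→) rewrites (-2 * 1) into -2, reaching cost 6 (bound 6)

(a + (a * -2))   [cost 6]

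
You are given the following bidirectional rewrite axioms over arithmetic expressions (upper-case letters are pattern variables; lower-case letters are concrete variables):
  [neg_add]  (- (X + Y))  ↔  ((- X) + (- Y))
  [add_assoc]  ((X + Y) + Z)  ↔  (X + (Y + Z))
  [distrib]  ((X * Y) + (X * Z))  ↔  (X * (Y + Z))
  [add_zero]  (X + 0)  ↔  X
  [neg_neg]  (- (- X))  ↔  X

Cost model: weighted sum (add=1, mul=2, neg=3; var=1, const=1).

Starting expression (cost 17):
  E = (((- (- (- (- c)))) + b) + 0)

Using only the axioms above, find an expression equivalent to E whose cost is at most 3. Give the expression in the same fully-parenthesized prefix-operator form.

(1) (- (- (- c)))  =[neg_neg →]=  (- c)    ⊢ (((- (- c)) + b) + 0)
(2) (((- (- c)) + b) + 0)  =[add_zero →]=  ((- (- c)) + b)
(3) (- (- c))  =[neg_neg →]=  c    ⊢ cost 3, within 3

(c + b)   [cost 3]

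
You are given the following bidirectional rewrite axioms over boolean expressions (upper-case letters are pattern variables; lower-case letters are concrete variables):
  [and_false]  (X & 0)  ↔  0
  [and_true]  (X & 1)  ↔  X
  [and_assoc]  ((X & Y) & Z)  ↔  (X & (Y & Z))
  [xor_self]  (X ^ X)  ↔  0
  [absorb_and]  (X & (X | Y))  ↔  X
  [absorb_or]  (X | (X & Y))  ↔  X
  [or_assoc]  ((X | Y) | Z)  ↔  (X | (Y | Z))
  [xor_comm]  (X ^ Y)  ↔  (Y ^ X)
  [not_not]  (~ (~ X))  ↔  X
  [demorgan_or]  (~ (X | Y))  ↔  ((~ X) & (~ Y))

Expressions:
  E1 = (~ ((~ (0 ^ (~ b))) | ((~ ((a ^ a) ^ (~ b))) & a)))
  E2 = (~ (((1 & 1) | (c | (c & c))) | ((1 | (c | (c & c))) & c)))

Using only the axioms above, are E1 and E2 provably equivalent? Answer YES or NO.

NO

The axioms are sound identities: if E1 ↔* E2 then E1 and E2 evaluate identically under any assignment.
Under a=0, b=0, c=0: E1 evaluates to 1, E2 to 0. Distinct ⇒ no rewrite sequence connects them.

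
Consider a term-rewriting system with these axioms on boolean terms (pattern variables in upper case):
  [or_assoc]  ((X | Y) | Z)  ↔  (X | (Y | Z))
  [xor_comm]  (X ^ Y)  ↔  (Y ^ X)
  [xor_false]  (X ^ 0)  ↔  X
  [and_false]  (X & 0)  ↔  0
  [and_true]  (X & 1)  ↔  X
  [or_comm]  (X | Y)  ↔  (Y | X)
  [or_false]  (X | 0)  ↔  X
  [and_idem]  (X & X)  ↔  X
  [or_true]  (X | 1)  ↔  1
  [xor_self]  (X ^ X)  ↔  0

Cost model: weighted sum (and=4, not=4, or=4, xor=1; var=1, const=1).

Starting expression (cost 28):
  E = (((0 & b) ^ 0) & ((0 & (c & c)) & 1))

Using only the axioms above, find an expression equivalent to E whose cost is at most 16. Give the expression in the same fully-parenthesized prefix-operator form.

(1) (c & c)  =[and_idem →]=  c    ⊢ (((0 & b) ^ 0) & ((0 & c) & 1))
(2) ((0 & c) & 1)  =[and_true →]=  (0 & c)    ⊢ (((0 & b) ^ 0) & (0 & c))
(3) ((0 & b) ^ 0)  =[xor_false →]=  (0 & b)    ⊢ cost 16, within 16

((0 & b) & (0 & c))   [cost 16]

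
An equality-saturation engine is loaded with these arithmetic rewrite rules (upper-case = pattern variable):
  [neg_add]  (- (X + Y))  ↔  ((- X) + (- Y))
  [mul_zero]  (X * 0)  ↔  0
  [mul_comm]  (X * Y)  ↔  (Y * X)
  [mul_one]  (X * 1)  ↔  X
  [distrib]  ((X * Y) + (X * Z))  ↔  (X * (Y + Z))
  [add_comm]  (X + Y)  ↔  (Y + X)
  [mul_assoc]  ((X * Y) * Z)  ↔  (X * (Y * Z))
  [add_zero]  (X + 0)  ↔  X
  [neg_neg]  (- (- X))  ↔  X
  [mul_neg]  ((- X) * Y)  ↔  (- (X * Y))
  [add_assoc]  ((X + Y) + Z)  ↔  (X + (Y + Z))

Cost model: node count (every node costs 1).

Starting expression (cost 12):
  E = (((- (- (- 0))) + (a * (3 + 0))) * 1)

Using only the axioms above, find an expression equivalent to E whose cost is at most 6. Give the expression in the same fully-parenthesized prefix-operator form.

(1) (3 + 0)  =[add_zero →]=  3    ⊢ (((- (- (- 0))) + (a * 3)) * 1)
(2) (((- (- (- 0))) + (a * 3)) * 1)  =[mul_one →]=  ((- (- (- 0))) + (a * 3))
(3) (- (- 0))  =[neg_neg →]=  0    ⊢ cost 6, within 6

((- 0) + (a * 3))   [cost 6]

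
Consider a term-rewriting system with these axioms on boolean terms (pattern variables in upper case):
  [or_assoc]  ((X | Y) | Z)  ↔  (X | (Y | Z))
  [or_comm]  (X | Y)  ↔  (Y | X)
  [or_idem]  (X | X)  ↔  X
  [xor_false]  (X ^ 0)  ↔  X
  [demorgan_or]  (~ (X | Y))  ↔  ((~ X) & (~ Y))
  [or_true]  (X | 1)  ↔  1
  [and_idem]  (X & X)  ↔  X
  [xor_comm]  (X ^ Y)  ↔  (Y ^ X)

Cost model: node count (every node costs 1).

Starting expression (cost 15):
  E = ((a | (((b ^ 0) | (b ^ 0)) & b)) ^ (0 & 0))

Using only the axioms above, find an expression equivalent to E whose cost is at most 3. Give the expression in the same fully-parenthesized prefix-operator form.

(a | b)   [cost 3]

(1) ((b ^ 0) | (b ^ 0))  =[or_idem →]=  (b ^ 0)    ⊢ ((a | ((b ^ 0) & b)) ^ (0 & 0))
(2) (b ^ 0)  =[xor_false →]=  b    ⊢ ((a | (b & b)) ^ (0 & 0))
(3) (0 & 0)  =[and_idem →]=  0    ⊢ ((a | (b & b)) ^ 0)
(4) (b & b)  =[and_idem →]=  b    ⊢ ((a | b) ^ 0)
(5) ((a | b) ^ 0)  =[xor_false →]=  (a | b)    ⊢ cost 3, within 3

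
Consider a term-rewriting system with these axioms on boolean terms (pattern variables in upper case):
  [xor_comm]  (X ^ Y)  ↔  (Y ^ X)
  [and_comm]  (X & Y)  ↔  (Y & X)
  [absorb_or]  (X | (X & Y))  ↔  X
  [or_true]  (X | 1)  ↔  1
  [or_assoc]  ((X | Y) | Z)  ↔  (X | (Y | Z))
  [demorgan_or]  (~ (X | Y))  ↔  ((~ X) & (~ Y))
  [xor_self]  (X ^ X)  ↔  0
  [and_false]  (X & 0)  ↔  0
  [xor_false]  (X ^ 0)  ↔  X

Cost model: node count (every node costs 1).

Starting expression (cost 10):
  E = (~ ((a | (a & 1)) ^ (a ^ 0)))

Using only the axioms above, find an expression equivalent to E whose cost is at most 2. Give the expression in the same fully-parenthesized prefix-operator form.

step 1: xor_false (→) rewrites (a ^ 0) into a, now (~ ((a | (a & 1)) ^ a))
step 2: absorb_or (→) rewrites (a | (a & 1)) into a, now (~ (a ^ a))
step 3: xor_self (→) rewrites (a ^ a) into 0, reaching cost 2 (bound 2)

(~ 0)   [cost 2]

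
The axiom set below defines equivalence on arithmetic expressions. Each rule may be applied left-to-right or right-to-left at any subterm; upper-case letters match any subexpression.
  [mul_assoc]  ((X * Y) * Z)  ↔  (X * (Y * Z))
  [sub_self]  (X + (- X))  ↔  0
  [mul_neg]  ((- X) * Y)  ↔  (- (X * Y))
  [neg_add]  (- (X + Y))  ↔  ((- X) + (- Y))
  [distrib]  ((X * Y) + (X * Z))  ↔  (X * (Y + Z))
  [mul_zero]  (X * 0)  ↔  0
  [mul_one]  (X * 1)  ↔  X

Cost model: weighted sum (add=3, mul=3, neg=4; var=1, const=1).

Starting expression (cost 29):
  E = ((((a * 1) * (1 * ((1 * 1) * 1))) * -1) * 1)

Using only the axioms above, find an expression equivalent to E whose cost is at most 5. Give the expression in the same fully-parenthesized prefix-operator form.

1. [mul_one →] ((1 * 1) * 1)  →  (1 * 1);  E = ((((a * 1) * (1 * (1 * 1))) * -1) * 1)
2. [mul_one →] (1 * 1)  →  1;  E = ((((a * 1) * (1 * 1)) * -1) * 1)
3. [mul_one →] (a * 1)  →  a;  E = (((a * (1 * 1)) * -1) * 1)
4. [mul_one →] (1 * 1)  →  1;  E = (((a * 1) * -1) * 1)
5. [mul_one →] (((a * 1) * -1) * 1)  →  ((a * 1) * -1)
6. [mul_one →] (a * 1)  →  a;  cost 5 ≤ 5, done

(a * -1)   [cost 5]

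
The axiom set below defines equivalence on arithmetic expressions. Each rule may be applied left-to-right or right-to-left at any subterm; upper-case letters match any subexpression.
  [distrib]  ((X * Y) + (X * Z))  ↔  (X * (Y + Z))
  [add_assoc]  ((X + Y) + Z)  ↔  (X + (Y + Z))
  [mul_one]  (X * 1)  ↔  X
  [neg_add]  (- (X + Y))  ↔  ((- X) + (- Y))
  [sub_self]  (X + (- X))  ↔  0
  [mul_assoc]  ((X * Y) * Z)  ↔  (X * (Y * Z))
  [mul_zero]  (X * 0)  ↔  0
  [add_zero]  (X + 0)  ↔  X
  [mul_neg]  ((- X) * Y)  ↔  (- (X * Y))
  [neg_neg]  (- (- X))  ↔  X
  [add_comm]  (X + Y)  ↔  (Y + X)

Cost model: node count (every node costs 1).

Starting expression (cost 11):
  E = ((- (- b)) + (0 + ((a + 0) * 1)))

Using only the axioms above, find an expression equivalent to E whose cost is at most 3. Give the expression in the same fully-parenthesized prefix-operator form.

(b + a)   [cost 3]

1. [add_zero →] (a + 0)  →  a;  E = ((- (- b)) + (0 + (a * 1)))
2. [mul_one →] (a * 1)  →  a;  E = ((- (- b)) + (0 + a))
3. [add_comm →] (0 + a)  →  (a + 0);  E = ((- (- b)) + (a + 0))
4. [neg_neg →] (- (- b))  →  b;  E = (b + (a + 0))
5. [add_zero →] (a + 0)  →  a;  cost 3 ≤ 3, done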